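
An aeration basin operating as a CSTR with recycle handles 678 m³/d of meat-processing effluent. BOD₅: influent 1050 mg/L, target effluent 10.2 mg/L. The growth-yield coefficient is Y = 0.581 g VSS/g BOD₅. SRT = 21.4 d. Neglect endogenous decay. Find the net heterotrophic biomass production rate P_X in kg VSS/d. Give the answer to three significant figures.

No decay correction is needed, so Y_obs = Y = 0.581.
ΔS = 1050 − 10.2 = 1040 mg/L, so the substrate removal rate is 678 × 1040/1000 = 705.0 kg BOD₅/d.
Net biomass production P_X = Y_obs × Q·(S₀ − S) = 0.5810 × 705.0 = 409.6 kg VSS/d.

P_X ≈ 410 kg VSS/d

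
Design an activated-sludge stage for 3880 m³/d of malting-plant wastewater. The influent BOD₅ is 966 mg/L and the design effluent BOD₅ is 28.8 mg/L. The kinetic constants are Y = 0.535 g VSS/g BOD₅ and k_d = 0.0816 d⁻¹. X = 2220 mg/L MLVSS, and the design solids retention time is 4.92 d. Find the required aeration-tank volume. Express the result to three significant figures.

V ≈ 3080 m³

Rearranging the biomass balance for a CMAS with decay, V = Y·Q·ΔS·θ_c / [X·(1+k_d θ_c)] = 0.535 × 3880 × (966 − 28.8) × 4.92 / [2220 × (1 + 0.0816 × 4.92)] = 9.57×10^6 / 3111 = 3076 m³.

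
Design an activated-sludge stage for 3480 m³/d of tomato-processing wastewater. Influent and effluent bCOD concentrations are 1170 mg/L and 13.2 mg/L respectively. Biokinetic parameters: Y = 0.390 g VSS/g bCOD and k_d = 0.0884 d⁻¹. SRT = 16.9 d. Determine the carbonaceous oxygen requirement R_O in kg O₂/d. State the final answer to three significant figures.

Correct the yield for decay: Y_obs = Y/(1 + k_d θ_c) = 0.390 / (1 + 0.0884 × 16.9) = 0.390 / 2.494 = 0.1564.
Mass of bCOD removed per day: Q(S₀ − S) = 3480 × 1157 g/m³ = 4026 kg/d.
Biomass synthesised: P_X = Y_obs × 4026 = 629.5 kg VSS/d.
R_O = Q·ΔS − 1.42 P_X = 4026 − 893.9 = 3132 kg O₂/d.

R_O ≈ 3130 kg O₂/d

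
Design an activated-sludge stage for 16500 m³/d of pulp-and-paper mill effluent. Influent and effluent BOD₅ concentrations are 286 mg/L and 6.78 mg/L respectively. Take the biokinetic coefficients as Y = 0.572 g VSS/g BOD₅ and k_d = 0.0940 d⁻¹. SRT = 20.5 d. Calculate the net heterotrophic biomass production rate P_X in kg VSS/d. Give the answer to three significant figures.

Y_obs = Y / (1 + k_d θ_c) = 0.572 / (1 + 0.0940 × 20.5) = 0.572 / 2.927 = 0.1954.
Mass of BOD₅ removed per day: Q(S₀ − S) = 16500 × 279.2 g/m³ = 4607 kg/d.
Net biomass production P_X = Y_obs × Q·(S₀ − S) = 0.1954 × 4607 = 900.3 kg VSS/d.

P_X ≈ 900 kg VSS/d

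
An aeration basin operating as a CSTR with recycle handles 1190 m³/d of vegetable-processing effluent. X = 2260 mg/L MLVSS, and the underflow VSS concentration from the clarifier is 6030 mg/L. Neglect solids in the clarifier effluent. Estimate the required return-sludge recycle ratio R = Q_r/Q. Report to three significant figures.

R ≈ 0.599

R = Q_r/Q = X/(X_r − X) = 2260 / (6030 − 2260) = 0.5995.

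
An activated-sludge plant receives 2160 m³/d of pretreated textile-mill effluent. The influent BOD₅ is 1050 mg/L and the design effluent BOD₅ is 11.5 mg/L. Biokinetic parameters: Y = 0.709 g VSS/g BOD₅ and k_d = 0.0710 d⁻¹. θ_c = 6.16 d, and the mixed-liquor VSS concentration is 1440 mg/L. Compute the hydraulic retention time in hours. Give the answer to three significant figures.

τ ≈ 52.6 h

Rearranging the biomass balance for a CMAS with decay, V = Y·Q·ΔS·θ_c / [X·(1+k_d θ_c)] = 0.709 × 2160 × (1050 − 11.5) × 6.16 / [1440 × (1 + 0.0710 × 6.16)] = 9.8×10^6 / 2070 = 4733 m³.
Hydraulic retention time τ = V/Q = 4733 / 2160 = 2.191 d = 52.59 h.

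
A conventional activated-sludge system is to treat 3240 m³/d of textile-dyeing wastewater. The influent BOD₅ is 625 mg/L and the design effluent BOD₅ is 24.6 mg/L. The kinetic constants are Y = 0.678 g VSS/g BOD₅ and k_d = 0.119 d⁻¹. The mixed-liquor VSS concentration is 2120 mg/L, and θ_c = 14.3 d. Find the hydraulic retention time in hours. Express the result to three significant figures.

τ ≈ 24.4 h

Steady-state biomass mass balance: V·X·(1 + k_d·θ_c) = Y·Q·(S₀ − S)·θ_c, so V = 0.678 × 3240 × (625 − 24.6) × 14.3 / [2120 × (1 + 0.119 × 14.3)] = 1.89×10^7 / 5728 = 3293 m³.
τ = V/Q = 3293/3240 = 1.016 d, or 24.39 h.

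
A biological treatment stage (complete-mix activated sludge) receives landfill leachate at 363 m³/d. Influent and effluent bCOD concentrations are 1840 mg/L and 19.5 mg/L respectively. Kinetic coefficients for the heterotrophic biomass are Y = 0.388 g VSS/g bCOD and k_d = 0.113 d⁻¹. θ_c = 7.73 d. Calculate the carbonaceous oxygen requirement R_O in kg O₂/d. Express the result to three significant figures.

R_O ≈ 466 kg O₂/d

The observed yield is Y_obs = Y/(1 + k_d·θ_c) = 0.388 / (1 + 0.113 × 7.73) = 0.388 / 1.873 = 0.2071 g VSS per g bCOD removed.
Mass of bCOD removed per day: Q(S₀ − S) = 363 × 1820 g/m³ = 660.8 kg/d.
Biomass synthesised: P_X = Y_obs × 660.8 = 136.9 kg VSS/d.
Carbonaceous O₂ demand = substrate oxidised − cell-mass equivalent = 660.8 − 1.42 × 136.9 = 466.5 kg O₂/d.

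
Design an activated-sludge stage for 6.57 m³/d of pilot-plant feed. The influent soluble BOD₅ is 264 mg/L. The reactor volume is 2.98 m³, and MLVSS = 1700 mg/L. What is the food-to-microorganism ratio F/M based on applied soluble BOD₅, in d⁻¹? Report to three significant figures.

F/M ≈ 0.342 d⁻¹

Food-to-microorganism ratio F/M = Q S₀ / (V X) = 6.57 × 264 / (2.980 × 1700) = 0.3424 d⁻¹.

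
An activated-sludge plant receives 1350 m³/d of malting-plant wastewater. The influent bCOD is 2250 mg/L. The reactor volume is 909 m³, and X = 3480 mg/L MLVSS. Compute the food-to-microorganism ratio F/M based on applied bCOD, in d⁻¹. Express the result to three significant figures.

F/M = applied load / biomass = Q·S₀/(V·X) = 1350 × 2250 / (909.0 × 3480) = 0.9602 d⁻¹.

F/M ≈ 0.960 d⁻¹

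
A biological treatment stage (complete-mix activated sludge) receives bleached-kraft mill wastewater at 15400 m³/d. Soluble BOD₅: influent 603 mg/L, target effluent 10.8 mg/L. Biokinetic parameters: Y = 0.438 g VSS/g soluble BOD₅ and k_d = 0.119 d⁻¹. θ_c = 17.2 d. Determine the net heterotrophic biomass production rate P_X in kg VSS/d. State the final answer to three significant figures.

P_X ≈ 1310 kg VSS/d

Y_obs = Y / (1 + k_d θ_c) = 0.438 / (1 + 0.119 × 17.2) = 0.438 / 3.047 = 0.1438.
Substrate removed = Q·(S₀ − S) = 15400 m³/d × (603 − 10.8) g/m³ = 9.12×10^6 g/d = 9120 kg/d.
So the net sludge growth is P_X = 0.1438 × 9120 = 1311 kg VSS/d.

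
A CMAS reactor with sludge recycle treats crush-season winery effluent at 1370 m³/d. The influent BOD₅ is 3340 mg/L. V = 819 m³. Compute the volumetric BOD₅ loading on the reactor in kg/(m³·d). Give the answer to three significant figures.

Volumetric loading L_v = Q·S₀ / V = 1370 × 3340 g/m³ / 819.0 m³ = 5587 g/(m³·d) = 5.587 kg BOD₅/(m³·d).

L_v ≈ 5.59 kg BOD₅/(m³·d)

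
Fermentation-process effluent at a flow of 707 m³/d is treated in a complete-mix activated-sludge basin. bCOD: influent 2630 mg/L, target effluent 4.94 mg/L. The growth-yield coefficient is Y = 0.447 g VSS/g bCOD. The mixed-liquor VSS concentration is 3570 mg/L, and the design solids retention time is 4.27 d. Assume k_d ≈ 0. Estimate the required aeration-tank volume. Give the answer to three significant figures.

With k_d = 0 the design equation reduces to V = Y Q (S₀−S) θ_c / X = 0.447 × 707 × (2630 − 4.94) × 4.27 / 3570 = 992.3 m³.

V ≈ 992 m³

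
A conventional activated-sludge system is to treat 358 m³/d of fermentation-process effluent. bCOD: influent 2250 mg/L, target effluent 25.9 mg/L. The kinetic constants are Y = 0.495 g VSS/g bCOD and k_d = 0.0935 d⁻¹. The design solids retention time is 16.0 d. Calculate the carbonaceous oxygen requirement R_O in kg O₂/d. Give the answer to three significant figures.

R_O ≈ 572 kg O₂/d

Y_obs = Y / (1 + k_d θ_c) = 0.495 / (1 + 0.0935 × 16.0) = 0.495 / 2.496 = 0.1983.
Substrate removed = Q·(S₀ − S) = 358 m³/d × (2250 − 25.9) g/m³ = 7.96×10^5 g/d = 796.2 kg/d.
P_X = Y_obs·Q·(S₀ − S) = 0.1983 × 796.2 = 157.9 kg VSS/d.
Carbonaceous O₂ demand = substrate oxidised − cell-mass equivalent = 796.2 − 1.42 × 157.9 = 572.0 kg O₂/d.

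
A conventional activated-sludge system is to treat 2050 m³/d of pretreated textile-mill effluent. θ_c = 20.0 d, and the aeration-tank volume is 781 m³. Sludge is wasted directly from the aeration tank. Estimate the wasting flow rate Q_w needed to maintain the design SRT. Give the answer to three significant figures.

With mixed-liquor wasting, θ_c = V/Q_w, so Q_w = V/θ_c = 781.0/20.0 = 39.05 m³/d.

Q_w ≈ 39.0 m³/d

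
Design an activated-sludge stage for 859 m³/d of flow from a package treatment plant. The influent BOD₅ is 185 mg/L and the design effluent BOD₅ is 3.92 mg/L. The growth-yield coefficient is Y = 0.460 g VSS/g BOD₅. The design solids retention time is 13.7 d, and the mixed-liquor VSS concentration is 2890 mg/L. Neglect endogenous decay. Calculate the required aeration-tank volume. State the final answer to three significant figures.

With k_d = 0 the design equation reduces to V = Y Q (S₀−S) θ_c / X = 0.460 × 859 × (185 − 3.92) × 13.7 / 2890 = 339.2 m³.

V ≈ 339 m³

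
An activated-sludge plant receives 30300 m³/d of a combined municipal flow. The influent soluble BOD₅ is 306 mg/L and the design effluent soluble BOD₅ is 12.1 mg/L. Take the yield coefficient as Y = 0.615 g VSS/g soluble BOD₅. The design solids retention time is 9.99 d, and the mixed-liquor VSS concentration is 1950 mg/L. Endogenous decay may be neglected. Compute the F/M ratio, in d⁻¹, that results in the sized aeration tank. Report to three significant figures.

F/M ≈ 0.169 d⁻¹

V·X = Y·Q·ΔS·θ_c gives V = 0.615 × 30300 × (306 − 12.1) × 9.99 / 1950 = 28057 m³.
Food-to-microorganism ratio F/M = Q S₀ / (V X) = 30300 × 306 / (28057 × 1950) = 0.1695 d⁻¹.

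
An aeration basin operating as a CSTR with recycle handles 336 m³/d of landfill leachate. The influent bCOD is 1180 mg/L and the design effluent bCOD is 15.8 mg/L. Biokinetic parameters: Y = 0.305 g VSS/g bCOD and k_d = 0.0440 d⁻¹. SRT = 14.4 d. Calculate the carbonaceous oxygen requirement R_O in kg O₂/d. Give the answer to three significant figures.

Observed yield with endogenous decay: Y_obs = Y / (1 + k_d·θ_c) = 0.305 / (1 + 0.0440 × 14.4) = 0.305 / 1.634 = 0.1867 g VSS/g bCOD.
Q·(S₀ − S) = 336 × (1180 − 15.8) × 10⁻³ = 391.2 kg/d removed.
P_X = Y_obs·Q·(S₀ − S) = 0.1867 × 391.2 = 73.03 kg VSS/d.
R_O = Q·ΔS − 1.42 P_X = 391.2 − 103.7 = 287.5 kg O₂/d.

R_O ≈ 287 kg O₂/d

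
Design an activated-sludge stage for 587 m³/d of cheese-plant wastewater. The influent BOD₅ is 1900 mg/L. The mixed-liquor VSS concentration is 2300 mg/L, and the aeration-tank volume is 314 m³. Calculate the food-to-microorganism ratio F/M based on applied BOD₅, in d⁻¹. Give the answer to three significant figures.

F/M ≈ 1.54 d⁻¹

F/M = applied load / biomass = Q·S₀/(V·X) = 587 × 1900 / (314.0 × 2300) = 1.544 d⁻¹.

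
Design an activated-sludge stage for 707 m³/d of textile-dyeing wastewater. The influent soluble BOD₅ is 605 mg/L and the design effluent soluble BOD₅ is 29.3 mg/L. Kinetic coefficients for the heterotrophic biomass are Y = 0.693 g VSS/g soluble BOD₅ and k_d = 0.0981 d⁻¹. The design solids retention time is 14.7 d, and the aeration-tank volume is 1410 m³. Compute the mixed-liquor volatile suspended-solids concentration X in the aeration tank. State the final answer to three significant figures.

X ≈ 1200 mg/L

From V·X·(1 + k_d·θ_c) = Y·Q·(S₀ − S)·θ_c: X = 0.693 × 707 × (605 − 29.3) × 14.7 / [1410 × (1 + 0.0981 × 14.7)] = 1204 mg/L.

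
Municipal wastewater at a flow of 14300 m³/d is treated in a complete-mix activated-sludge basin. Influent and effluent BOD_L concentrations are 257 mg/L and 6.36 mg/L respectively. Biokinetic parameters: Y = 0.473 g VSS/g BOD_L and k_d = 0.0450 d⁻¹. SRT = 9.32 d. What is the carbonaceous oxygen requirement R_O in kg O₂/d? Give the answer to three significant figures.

Observed yield with endogenous decay: Y_obs = Y / (1 + k_d·θ_c) = 0.473 / (1 + 0.0450 × 9.32) = 0.473 / 1.419 = 0.3332 g VSS/g BOD_L.
Substrate removed = Q·(S₀ − S) = 14300 m³/d × (257 − 6.36) g/m³ = 3.58×10^6 g/d = 3584 kg/d.
Net sludge production P_X = 0.3332 × 3584 = 1194 kg VSS/d.
Carbonaceous O₂ demand = substrate oxidised − cell-mass equivalent = 3584 − 1.42 × 1194 = 1888 kg O₂/d.

R_O ≈ 1890 kg O₂/d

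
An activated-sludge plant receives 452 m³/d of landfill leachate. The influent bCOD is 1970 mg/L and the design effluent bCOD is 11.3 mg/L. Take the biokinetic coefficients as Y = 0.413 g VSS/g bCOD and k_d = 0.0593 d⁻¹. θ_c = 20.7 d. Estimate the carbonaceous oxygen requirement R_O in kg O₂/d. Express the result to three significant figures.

Observed yield with endogenous decay: Y_obs = Y / (1 + k_d·θ_c) = 0.413 / (1 + 0.0593 × 20.7) = 0.413 / 2.228 = 0.1854 g VSS/g bCOD.
ΔS = 1970 − 11.3 = 1959 mg/L, so the substrate removal rate is 452 × 1959/1000 = 885.3 kg bCOD/d.
Net sludge production P_X = 0.1854 × 885.3 = 164.1 kg VSS/d.
R_O = Q·(S₀ − S) − 1.42·P_X = 885.3 − 1.42 × 164.1 = 652.2 kg O₂/d.

R_O ≈ 652 kg O₂/d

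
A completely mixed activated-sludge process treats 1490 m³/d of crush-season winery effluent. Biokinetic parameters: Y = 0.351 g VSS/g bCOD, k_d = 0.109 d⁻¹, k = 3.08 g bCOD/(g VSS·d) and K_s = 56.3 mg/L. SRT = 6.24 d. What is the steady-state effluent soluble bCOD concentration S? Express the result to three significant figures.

S ≈ 18.7 mg/L

For a completely mixed reactor with recycle the Lawrence–McCarty relation gives S = K_s·(1 + k_d·θ_c) / [θ_c·(Y·k − k_d) − 1] = 56.3 × (1 + 0.109 × 6.24) / [6.24 × (0.351 × 3.08 − 0.109) − 1] = 94.59 / 5.066 = 18.67 mg/L.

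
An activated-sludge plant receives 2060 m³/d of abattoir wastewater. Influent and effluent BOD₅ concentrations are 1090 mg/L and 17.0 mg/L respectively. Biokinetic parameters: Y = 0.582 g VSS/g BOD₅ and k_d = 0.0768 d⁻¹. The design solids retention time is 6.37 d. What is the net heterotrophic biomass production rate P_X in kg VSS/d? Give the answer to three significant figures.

P_X ≈ 864 kg VSS/d

Correct the yield for decay: Y_obs = Y/(1 + k_d θ_c) = 0.582 / (1 + 0.0768 × 6.37) = 0.582 / 1.489 = 0.3908.
Mass of BOD₅ removed per day: Q(S₀ − S) = 2060 × 1073 g/m³ = 2210 kg/d.
So the net sludge growth is P_X = 0.3908 × 2210 = 863.8 kg VSS/d.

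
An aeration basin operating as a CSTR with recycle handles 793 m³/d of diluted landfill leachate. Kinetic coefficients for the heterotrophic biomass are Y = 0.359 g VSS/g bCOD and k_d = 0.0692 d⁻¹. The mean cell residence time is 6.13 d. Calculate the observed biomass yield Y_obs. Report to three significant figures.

Observed yield with endogenous decay: Y_obs = Y / (1 + k_d·θ_c) = 0.359 / (1 + 0.0692 × 6.13) = 0.359 / 1.424 = 0.2521 g VSS/g bCOD.

Y_obs ≈ 0.252 g VSS/g bCOD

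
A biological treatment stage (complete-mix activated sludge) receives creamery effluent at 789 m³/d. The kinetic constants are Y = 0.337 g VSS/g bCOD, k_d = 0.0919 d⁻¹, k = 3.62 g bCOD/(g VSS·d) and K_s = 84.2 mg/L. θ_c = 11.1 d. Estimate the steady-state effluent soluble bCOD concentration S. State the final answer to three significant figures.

From the Monod/SRT balance for a CMAS, S = K_s·(1+k_d θ_c)/[θ_c·(Y k − k_d) − 1] = 84.2 × (1 + 0.0919 × 11.1) / [11.1 × (0.337 × 3.62 − 0.0919) − 1] = 170.1 / 11.52 = 14.76 mg/L.

S ≈ 14.8 mg/L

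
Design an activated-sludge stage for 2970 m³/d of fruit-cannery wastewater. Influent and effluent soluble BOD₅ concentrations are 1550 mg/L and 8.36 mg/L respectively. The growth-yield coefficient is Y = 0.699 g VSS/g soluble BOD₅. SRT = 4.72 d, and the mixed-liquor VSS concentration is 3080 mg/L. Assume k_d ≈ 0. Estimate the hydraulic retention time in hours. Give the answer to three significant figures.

V·X = Y·Q·ΔS·θ_c gives V = 0.699 × 2970 × (1550 − 8.36) × 4.72 / 3080 = 4905 m³.
HRT = V/Q = 4905 m³ / 2970 m³·d⁻¹ = 1.651 d × 24 = 39.63 h.

τ ≈ 39.6 h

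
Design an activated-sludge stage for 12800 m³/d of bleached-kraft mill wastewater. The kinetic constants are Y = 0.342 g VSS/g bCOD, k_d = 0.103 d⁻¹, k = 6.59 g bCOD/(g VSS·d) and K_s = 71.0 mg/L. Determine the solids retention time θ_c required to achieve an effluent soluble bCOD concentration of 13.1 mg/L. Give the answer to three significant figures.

From 1/θ_c = Y·k·S/(K_s + S) − k_d: Y·k·S/(K_s+S) = 0.342 × 6.59 × 13.1 / (71.0 + 13.1) = 0.3511 d⁻¹.
1/θ_c = 0.3511 − 0.103 = 0.2481 d⁻¹, so θ_c = 4.031 d.

θ_c ≈ 4.03 d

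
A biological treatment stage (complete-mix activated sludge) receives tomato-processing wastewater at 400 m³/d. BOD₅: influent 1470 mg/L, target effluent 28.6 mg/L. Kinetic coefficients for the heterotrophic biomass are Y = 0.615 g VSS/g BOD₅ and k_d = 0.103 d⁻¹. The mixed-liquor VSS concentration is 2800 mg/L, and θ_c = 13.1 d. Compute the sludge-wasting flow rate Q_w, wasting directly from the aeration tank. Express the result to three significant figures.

Q_w ≈ 53.9 m³/d

From the SRT design equation V = Y Q (S₀−S) θ_c / [X (1 + k_d θ_c)] = 0.615 × 400 × (1470 − 28.6) × 13.1 / [2800 × (1 + 0.103 × 13.1)] = 4.65×10^6 / 6578 = 706.1 m³.
For wasting at MLVSS concentration, Q_w = V/θ_c = 706.1/13.1 = 53.90 m³/d.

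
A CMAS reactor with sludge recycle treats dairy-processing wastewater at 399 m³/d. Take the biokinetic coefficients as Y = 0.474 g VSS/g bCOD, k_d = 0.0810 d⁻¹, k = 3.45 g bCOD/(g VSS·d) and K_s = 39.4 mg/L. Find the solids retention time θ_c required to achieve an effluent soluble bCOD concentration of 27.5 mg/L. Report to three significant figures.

θ_c ≈ 1.69 d

At the target effluent, Y k S/(K_s+S) = 0.474×3.45×27.5/66.90 = 0.6722 d⁻¹.
θ_c = 1/(μ − k_d) = 1/(0.6722 − 0.0810) = 1/0.5912 = 1.691 d.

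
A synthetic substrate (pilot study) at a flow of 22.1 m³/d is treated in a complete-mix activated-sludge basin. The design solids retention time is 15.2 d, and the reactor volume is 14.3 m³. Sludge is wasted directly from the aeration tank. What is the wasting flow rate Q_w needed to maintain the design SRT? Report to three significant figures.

Wasting from the aeration tank: Q_w = V / θ_c = 14.30 / 15.2 = 0.9408 m³/d.

Q_w ≈ 0.941 m³/d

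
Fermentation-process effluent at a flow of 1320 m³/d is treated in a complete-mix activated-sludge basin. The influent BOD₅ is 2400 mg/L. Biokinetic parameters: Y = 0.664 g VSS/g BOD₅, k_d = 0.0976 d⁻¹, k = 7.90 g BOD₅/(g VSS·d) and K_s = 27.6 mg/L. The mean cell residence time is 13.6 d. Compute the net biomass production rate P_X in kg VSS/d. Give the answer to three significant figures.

From the Monod/SRT balance for a CMAS, S = K_s·(1+k_d θ_c)/[θ_c·(Y k − k_d) − 1] = 27.6 × (1 + 0.0976 × 13.6) / [13.6 × (0.664 × 7.90 − 0.0976) − 1] = 64.24 / 69.01 = 0.9308 mg/L.
Y_obs = Y / (1 + k_d θ_c) = 0.664 / (1 + 0.0976 × 13.6) = 0.664 / 2.327 = 0.2853.
Substrate removed = Q·(S₀ − S) = 1320 m³/d × (2400 − 0.931) g/m³ = 3.17×10^6 g/d = 3167 kg/d.
Net biomass production P_X = Y_obs × Q·(S₀ − S) = 0.2853 × 3167 = 903.5 kg VSS/d.

P_X ≈ 903 kg VSS/d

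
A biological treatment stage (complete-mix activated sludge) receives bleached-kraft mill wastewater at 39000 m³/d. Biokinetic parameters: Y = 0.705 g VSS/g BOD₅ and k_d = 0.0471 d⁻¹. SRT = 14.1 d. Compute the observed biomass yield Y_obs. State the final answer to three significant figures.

Y_obs = Y / (1 + k_d θ_c) = 0.705 / (1 + 0.0471 × 14.1) = 0.705 / 1.664 = 0.4236.

Y_obs ≈ 0.424 g VSS/g BOD₅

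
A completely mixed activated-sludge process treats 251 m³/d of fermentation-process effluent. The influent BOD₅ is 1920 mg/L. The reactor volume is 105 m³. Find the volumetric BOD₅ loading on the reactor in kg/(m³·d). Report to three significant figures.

Volumetric loading L_v = Q·S₀ / V = 251 × 1920 g/m³ / 105.0 m³ = 4590 g/(m³·d) = 4.590 kg BOD₅/(m³·d).

L_v ≈ 4.59 kg BOD₅/(m³·d)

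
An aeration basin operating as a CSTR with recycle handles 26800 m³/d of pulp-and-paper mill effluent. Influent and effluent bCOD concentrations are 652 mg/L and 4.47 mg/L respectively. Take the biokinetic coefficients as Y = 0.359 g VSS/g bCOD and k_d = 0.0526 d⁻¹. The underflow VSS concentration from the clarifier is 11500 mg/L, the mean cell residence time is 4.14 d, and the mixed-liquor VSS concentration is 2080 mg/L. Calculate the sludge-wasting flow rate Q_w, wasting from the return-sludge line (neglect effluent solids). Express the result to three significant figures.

Steady-state biomass mass balance: V·X·(1 + k_d·θ_c) = Y·Q·(S₀ − S)·θ_c, so V = 0.359 × 26800 × (652 − 4.47) × 4.14 / [2080 × (1 + 0.0526 × 4.14)] = 2.58×10^7 / 2533 = 10183 m³.
θ_c = V·X/(Q_w·X_r) when wasting from the recycle, so Q_w = V·X/(θ_c·X_r) = 10183 × 2080 / (4.14 × 11500) = 444.9 m³/d.

Q_w ≈ 445 m³/d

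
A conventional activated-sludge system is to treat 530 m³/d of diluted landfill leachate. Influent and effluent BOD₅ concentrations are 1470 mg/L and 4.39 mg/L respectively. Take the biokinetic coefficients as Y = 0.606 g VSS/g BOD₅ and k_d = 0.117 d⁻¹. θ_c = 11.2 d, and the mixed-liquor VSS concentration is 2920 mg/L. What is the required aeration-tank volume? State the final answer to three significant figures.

Steady-state biomass mass balance: V·X·(1 + k_d·θ_c) = Y·Q·(S₀ − S)·θ_c, so V = 0.606 × 530 × (1470 − 4.39) × 11.2 / [2920 × (1 + 0.117 × 11.2)] = 5.27×10^6 / 6746 = 781.5 m³.

V ≈ 781 m³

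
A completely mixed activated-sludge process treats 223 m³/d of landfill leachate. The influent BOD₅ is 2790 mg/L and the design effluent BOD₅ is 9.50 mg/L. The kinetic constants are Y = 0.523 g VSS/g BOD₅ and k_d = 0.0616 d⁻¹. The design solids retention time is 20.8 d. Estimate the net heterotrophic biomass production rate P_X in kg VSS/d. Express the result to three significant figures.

Y_obs = Y / (1 + k_d θ_c) = 0.523 / (1 + 0.0616 × 20.8) = 0.523 / 2.281 = 0.2293.
ΔS = 2790 − 9.50 = 2780 mg/L, so the substrate removal rate is 223 × 2780/1000 = 620.1 kg BOD₅/d.
So the net sludge growth is P_X = 0.2293 × 620.1 = 142.2 kg VSS/d.

P_X ≈ 142 kg VSS/d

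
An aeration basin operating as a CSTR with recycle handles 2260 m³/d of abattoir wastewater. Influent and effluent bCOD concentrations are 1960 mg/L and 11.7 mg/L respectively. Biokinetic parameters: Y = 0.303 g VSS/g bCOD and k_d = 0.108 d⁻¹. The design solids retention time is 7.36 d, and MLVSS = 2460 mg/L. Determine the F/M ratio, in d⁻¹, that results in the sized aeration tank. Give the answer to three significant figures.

F/M ≈ 0.810 d⁻¹

Rearranging the biomass balance for a CMAS with decay, V = Y·Q·ΔS·θ_c / [X·(1+k_d θ_c)] = 0.303 × 2260 × (1960 − 11.7) × 7.36 / [2460 × (1 + 0.108 × 7.36)] = 9.82×10^6 / 4415 = 2224 m³.
F/M = applied load / biomass = Q·S₀/(V·X) = 2260 × 1960 / (2224 × 2460) = 0.8097 d⁻¹.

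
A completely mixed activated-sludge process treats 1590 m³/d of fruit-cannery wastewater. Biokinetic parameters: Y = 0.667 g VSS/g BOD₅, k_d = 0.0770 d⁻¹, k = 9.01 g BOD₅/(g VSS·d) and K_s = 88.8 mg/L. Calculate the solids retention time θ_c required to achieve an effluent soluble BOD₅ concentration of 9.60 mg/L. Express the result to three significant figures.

θ_c ≈ 1.96 d

Specific growth rate at S = 9.60 mg/L: μ = YkS/(K_s+S) = 0.667·9.01·9.60/(88.8+9.60) = 0.5863 d⁻¹.
1/θ_c = 0.5863 − 0.0770 = 0.5093 d⁻¹, so θ_c = 1.963 d.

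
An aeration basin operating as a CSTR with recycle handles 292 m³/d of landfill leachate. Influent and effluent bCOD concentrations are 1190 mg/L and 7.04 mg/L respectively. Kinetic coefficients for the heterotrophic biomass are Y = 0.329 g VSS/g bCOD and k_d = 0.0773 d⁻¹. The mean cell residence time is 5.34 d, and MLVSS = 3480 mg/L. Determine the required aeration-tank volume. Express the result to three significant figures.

Steady-state biomass mass balance: V·X·(1 + k_d·θ_c) = Y·Q·(S₀ − S)·θ_c, so V = 0.329 × 292 × (1190 − 7.04) × 5.34 / [3480 × (1 + 0.0773 × 5.34)] = 6.07×10^5 / 4916 = 123.4 m³.

V ≈ 123 m³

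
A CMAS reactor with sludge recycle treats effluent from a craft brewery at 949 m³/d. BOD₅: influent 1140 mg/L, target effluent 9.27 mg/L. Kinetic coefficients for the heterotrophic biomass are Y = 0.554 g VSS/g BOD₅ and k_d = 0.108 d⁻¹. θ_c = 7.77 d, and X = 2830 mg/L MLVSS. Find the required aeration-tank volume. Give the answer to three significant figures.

Steady-state biomass mass balance: V·X·(1 + k_d·θ_c) = Y·Q·(S₀ − S)·θ_c, so V = 0.554 × 949 × (1140 − 9.27) × 7.77 / [2830 × (1 + 0.108 × 7.77)] = 4.62×10^6 / 5205 = 887.5 m³.

V ≈ 887 m³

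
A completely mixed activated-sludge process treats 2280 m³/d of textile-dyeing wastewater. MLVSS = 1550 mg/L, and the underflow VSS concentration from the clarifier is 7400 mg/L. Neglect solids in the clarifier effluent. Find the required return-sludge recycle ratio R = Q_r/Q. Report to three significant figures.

R = Q_r/Q = X/(X_r − X) = 1550 / (7400 − 1550) = 0.2650.

R ≈ 0.265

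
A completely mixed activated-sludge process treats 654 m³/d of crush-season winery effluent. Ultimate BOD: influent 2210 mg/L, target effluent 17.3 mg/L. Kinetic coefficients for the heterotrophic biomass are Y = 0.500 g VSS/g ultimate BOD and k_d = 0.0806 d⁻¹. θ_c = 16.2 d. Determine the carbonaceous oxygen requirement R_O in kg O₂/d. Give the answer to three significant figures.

R_O ≈ 992 kg O₂/d

The observed yield is Y_obs = Y/(1 + k_d·θ_c) = 0.500 / (1 + 0.0806 × 16.2) = 0.500 / 2.306 = 0.2169 g VSS per g ultimate BOD removed.
Mass of ultimate BOD removed per day: Q(S₀ − S) = 654 × 2193 g/m³ = 1434 kg/d.
Biomass synthesised: P_X = Y_obs × 1434 = 311.0 kg VSS/d.
R_O = Q·(S₀ − S) − 1.42·P_X = 1434 − 1.42 × 311.0 = 992.4 kg O₂/d.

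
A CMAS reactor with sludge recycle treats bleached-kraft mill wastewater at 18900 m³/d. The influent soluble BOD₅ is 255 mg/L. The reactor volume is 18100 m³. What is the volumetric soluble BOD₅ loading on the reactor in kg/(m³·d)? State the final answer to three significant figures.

L_v ≈ 0.266 kg soluble BOD₅/(m³·d)

Volumetric loading L_v = Q·S₀ / V = 18900 × 255 g/m³ / 18100 m³ = 266.3 g/(m³·d) = 0.2663 kg soluble BOD₅/(m³·d).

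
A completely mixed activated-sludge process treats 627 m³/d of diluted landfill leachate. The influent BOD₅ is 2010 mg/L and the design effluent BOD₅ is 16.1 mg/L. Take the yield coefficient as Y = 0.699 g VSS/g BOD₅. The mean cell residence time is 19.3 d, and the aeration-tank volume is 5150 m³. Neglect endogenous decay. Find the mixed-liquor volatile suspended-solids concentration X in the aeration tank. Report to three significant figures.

From V·X = Y·Q·(S₀ − S)·θ_c (decay neglected): X = 0.699 × 627 × (2010 − 16.1) × 19.3 / 5150 = 3275 mg/L.

X ≈ 3270 mg/L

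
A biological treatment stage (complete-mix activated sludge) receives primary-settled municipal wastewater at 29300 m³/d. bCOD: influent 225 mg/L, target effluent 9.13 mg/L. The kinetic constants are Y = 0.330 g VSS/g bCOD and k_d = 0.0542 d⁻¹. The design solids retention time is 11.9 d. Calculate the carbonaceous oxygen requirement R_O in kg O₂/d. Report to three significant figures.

Observed yield with endogenous decay: Y_obs = Y / (1 + k_d·θ_c) = 0.330 / (1 + 0.0542 × 11.9) = 0.330 / 1.645 = 0.2006 g VSS/g bCOD.
Q·(S₀ − S) = 29300 × (225 − 9.13) × 10⁻³ = 6325 kg/d removed.
P_X = Y_obs·Q·(S₀ − S) = 0.2006 × 6325 = 1269 kg VSS/d.
R_O = Q·(S₀ − S) − 1.42·P_X = 6325 − 1.42 × 1269 = 4523 kg O₂/d.

R_O ≈ 4520 kg O₂/d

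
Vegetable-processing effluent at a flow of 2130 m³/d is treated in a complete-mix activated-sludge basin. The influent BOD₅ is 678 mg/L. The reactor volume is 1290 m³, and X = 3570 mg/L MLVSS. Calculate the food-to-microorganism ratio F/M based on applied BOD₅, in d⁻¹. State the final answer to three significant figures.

Food-to-microorganism ratio F/M = Q S₀ / (V X) = 2130 × 678 / (1290 × 3570) = 0.3136 d⁻¹.

F/M ≈ 0.314 d⁻¹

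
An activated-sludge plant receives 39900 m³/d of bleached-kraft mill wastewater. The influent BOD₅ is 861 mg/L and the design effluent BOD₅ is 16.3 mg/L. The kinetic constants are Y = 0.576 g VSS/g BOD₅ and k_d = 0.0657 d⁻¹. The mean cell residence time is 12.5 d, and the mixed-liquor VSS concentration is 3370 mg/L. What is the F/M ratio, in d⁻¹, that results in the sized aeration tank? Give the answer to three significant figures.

Steady-state biomass mass balance: V·X·(1 + k_d·θ_c) = Y·Q·(S₀ − S)·θ_c, so V = 0.576 × 39900 × (861 − 16.3) × 12.5 / [3370 × (1 + 0.0657 × 12.5)] = 2.43×10^8 / 6138 = 39537 m³.
Food-to-microorganism ratio F/M = Q S₀ / (V X) = 39900 × 861 / (39537 × 3370) = 0.2578 d⁻¹.

F/M ≈ 0.258 d⁻¹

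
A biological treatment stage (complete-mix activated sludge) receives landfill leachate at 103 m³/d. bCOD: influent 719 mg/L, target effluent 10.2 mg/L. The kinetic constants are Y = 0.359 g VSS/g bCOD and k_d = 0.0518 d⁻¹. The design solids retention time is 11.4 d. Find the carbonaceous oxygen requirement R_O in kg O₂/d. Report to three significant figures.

Y_obs = Y / (1 + k_d θ_c) = 0.359 / (1 + 0.0518 × 11.4) = 0.359 / 1.591 = 0.2257.
Q·(S₀ − S) = 103 × (719 − 10.2) × 10⁻³ = 73.01 kg/d removed.
Net sludge production P_X = 0.2257 × 73.01 = 16.48 kg VSS/d.
R_O = Q·(S₀ − S) − 1.42·P_X = 73.01 − 1.42 × 16.48 = 49.61 kg O₂/d.

R_O ≈ 49.6 kg O₂/d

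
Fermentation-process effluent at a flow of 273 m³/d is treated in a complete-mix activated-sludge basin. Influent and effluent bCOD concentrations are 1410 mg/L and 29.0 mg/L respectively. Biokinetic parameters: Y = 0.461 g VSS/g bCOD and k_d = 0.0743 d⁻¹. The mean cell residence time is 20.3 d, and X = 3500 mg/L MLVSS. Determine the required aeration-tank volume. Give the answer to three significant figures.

V ≈ 402 m³

From the SRT design equation V = Y Q (S₀−S) θ_c / [X (1 + k_d θ_c)] = 0.461 × 273 × (1410 − 29.0) × 20.3 / [3500 × (1 + 0.0743 × 20.3)] = 3.53×10^6 / 8779 = 401.9 m³.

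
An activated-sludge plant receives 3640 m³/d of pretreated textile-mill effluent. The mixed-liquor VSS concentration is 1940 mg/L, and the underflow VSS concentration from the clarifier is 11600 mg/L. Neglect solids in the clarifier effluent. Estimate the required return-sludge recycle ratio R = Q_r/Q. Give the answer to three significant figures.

Solids balance on the clarifier gives (1+R)X = R·X_r, so R = X/(X_r − X) = 1940 / (11600 − 1940) = 0.2008.

R ≈ 0.201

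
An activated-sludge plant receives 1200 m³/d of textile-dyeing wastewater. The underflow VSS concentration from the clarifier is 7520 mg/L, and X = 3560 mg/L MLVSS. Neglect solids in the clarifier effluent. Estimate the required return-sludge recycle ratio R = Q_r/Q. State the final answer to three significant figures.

R ≈ 0.899

Solids balance on the clarifier gives (1+R)X = R·X_r, so R = X/(X_r − X) = 3560 / (7520 − 3560) = 0.8990.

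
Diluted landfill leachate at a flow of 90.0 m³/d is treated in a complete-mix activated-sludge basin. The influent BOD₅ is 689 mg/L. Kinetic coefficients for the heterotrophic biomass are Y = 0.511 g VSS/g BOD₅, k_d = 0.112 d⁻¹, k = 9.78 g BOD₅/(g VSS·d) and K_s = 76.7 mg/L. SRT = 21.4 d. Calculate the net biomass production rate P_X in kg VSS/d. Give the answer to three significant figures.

P_X ≈ 9.29 kg VSS/d

For a completely mixed reactor with recycle the Lawrence–McCarty relation gives S = K_s·(1 + k_d·θ_c) / [θ_c·(Y·k − k_d) − 1] = 76.7 × (1 + 0.112 × 21.4) / [21.4 × (0.511 × 9.78 − 0.112) − 1] = 260.5 / 103.6 = 2.516 mg/L.
Observed yield with endogenous decay: Y_obs = Y / (1 + k_d·θ_c) = 0.511 / (1 + 0.112 × 21.4) = 0.511 / 3.397 = 0.1504 g VSS/g BOD₅.
Q·(S₀ − S) = 90.0 × (689 − 2.52) × 10⁻³ = 61.78 kg/d removed.
Net biomass production P_X = Y_obs × Q·(S₀ − S) = 0.1504 × 61.78 = 9.294 kg VSS/d.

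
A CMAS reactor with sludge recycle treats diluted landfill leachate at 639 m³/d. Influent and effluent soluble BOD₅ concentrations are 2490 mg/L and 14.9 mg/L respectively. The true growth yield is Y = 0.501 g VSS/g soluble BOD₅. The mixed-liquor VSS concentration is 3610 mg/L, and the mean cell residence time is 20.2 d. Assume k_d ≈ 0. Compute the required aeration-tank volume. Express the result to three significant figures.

V·X = Y·Q·ΔS·θ_c gives V = 0.501 × 639 × (2490 − 14.9) × 20.2 / 3610 = 4434 m³.

V ≈ 4430 m³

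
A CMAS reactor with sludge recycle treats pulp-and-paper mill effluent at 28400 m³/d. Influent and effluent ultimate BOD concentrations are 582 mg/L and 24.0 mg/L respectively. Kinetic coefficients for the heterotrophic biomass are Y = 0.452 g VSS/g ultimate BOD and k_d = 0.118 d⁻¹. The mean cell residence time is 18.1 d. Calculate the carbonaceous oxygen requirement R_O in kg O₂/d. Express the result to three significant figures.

R_O ≈ 12600 kg O₂/d

The observed yield is Y_obs = Y/(1 + k_d·θ_c) = 0.452 / (1 + 0.118 × 18.1) = 0.452 / 3.136 = 0.1441 g VSS per g ultimate BOD removed.
Substrate removed = Q·(S₀ − S) = 28400 m³/d × (582 − 24.0) g/m³ = 1.58×10^7 g/d = 15847 kg/d.
P_X = Y_obs·Q·(S₀ − S) = 0.1441 × 15847 = 2284 kg VSS/d.
Carbonaceous O₂ demand = substrate oxidised − cell-mass equivalent = 15847 − 1.42 × 2284 = 12604 kg O₂/d.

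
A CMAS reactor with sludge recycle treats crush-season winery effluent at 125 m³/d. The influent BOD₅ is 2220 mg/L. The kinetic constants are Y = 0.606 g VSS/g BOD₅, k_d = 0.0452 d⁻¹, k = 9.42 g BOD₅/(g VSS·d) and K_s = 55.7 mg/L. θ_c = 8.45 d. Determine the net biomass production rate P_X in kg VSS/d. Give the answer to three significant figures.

Effluent substrate depends only on kinetics and SRT: S = K_s(1 + k_d θ_c) / [θ_c(Yk − k_d) − 1] = 55.7 × (1 + 0.0452 × 8.45) / [8.45 × (0.606 × 9.42 − 0.0452) − 1] = 76.97 / 46.86 = 1.643 mg/L.
Observed yield with endogenous decay: Y_obs = Y / (1 + k_d·θ_c) = 0.606 / (1 + 0.0452 × 8.45) = 0.606 / 1.382 = 0.4385 g VSS/g BOD₅.
Substrate removed = Q·(S₀ − S) = 125 m³/d × (2220 − 1.64) g/m³ = 2.77×10^5 g/d = 277.3 kg/d.
P_X = Y_obs · Q(S₀ − S) = 0.4385 × 277.3 = 121.6 kg VSS/d.

P_X ≈ 122 kg VSS/d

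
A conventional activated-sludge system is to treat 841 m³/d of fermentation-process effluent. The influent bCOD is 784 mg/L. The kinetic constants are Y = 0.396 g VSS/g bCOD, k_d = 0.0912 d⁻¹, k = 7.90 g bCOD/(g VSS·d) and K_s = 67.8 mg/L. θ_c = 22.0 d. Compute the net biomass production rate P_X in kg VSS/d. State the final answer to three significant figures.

P_X ≈ 86.5 kg VSS/d

For a completely mixed reactor with recycle the Lawrence–McCarty relation gives S = K_s·(1 + k_d·θ_c) / [θ_c·(Y·k − k_d) − 1] = 67.8 × (1 + 0.0912 × 22.0) / [22.0 × (0.396 × 7.90 − 0.0912) − 1] = 203.8 / 65.82 = 3.097 mg/L.
Correct the yield for decay: Y_obs = Y/(1 + k_d θ_c) = 0.396 / (1 + 0.0912 × 22.0) = 0.396 / 3.006 = 0.1317.
Substrate removed = Q·(S₀ − S) = 841 m³/d × (784 − 3.10) g/m³ = 6.57×10^5 g/d = 656.7 kg/d.
Biomass produced: P_X = Y_obs·Q·ΔS = 0.1317 × 656.7 ≈ 86.50 kg VSS/d.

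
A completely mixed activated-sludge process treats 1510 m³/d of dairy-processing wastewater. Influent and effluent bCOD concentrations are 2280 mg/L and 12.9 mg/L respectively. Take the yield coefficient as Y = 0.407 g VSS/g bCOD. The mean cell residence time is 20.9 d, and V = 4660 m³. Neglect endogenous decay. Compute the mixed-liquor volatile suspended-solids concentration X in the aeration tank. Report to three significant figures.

X = Y·Q·ΔS·θ_c / V = 0.407 × 1510 × (2280 − 12.9) × 20.9 / 4660 = 6249 mg/L.

X ≈ 6250 mg/L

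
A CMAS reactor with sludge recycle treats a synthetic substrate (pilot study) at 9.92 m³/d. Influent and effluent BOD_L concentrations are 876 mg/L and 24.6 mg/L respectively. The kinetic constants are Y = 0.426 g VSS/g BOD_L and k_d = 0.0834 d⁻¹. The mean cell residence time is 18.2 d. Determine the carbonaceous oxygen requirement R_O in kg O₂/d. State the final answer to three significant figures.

Observed yield with endogenous decay: Y_obs = Y / (1 + k_d·θ_c) = 0.426 / (1 + 0.0834 × 18.2) = 0.426 / 2.518 = 0.1692 g VSS/g BOD_L.
ΔS = 876 − 24.6 = 851.4 mg/L, so the substrate removal rate is 9.92 × 851.4/1000 = 8.446 kg BOD_L/d.
P_X = Y_obs·Q·(S₀ − S) = 0.1692 × 8.446 = 1.429 kg VSS/d.
R_O = Q·(S₀ − S) − 1.42·P_X = 8.446 − 1.42 × 1.429 = 6.417 kg O₂/d.

R_O ≈ 6.42 kg O₂/d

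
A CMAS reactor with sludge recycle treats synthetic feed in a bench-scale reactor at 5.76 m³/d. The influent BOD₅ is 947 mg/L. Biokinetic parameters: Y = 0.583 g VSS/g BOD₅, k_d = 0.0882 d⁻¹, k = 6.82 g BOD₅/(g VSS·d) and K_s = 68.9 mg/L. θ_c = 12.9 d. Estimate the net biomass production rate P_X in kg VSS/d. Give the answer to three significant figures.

From the Monod/SRT balance for a CMAS, S = K_s·(1+k_d θ_c)/[θ_c·(Y k − k_d) − 1] = 68.9 × (1 + 0.0882 × 12.9) / [12.9 × (0.583 × 6.82 − 0.0882) − 1] = 147.3 / 49.15 = 2.997 mg/L.
Y_obs = Y / (1 + k_d θ_c) = 0.583 / (1 + 0.0882 × 12.9) = 0.583 / 2.138 = 0.2727.
Mass of BOD₅ removed per day: Q(S₀ − S) = 5.76 × 944.0 g/m³ = 5.437 kg/d.
Biomass produced: P_X = Y_obs·Q·ΔS = 0.2727 × 5.437 ≈ 1.483 kg VSS/d.

P_X ≈ 1.48 kg VSS/d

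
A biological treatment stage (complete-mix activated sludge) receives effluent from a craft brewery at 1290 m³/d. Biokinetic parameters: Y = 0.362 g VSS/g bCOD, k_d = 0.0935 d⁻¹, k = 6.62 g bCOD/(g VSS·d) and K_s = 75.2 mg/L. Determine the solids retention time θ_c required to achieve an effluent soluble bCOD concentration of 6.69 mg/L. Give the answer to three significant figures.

θ_c ≈ 9.78 d

Specific growth rate at S = 6.69 mg/L: μ = YkS/(K_s+S) = 0.362·6.62·6.69/(75.2+6.69) = 0.1958 d⁻¹.
θ_c = 1/(μ − k_d) = 1/(0.1958 − 0.0935) = 1/0.1023 = 9.777 d.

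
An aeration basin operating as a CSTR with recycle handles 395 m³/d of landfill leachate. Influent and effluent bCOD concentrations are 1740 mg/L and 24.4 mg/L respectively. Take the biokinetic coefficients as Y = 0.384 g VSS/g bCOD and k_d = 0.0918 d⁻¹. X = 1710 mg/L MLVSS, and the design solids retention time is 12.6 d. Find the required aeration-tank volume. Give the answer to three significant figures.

V ≈ 889 m³

From the SRT design equation V = Y Q (S₀−S) θ_c / [X (1 + k_d θ_c)] = 0.384 × 395 × (1740 − 24.4) × 12.6 / [1710 × (1 + 0.0918 × 12.6)] = 3.28×10^6 / 3688 = 889.1 m³.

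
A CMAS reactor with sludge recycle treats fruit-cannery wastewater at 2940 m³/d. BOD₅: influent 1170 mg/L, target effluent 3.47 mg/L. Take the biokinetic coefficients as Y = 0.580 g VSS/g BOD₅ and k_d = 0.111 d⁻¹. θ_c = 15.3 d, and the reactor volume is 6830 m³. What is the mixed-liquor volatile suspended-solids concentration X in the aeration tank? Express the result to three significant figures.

From V·X·(1 + k_d·θ_c) = Y·Q·(S₀ − S)·θ_c: X = 0.580 × 2940 × (1170 − 3.47) × 15.3 / [6830 × (1 + 0.111 × 15.3)] = 1651 mg/L.

X ≈ 1650 mg/L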